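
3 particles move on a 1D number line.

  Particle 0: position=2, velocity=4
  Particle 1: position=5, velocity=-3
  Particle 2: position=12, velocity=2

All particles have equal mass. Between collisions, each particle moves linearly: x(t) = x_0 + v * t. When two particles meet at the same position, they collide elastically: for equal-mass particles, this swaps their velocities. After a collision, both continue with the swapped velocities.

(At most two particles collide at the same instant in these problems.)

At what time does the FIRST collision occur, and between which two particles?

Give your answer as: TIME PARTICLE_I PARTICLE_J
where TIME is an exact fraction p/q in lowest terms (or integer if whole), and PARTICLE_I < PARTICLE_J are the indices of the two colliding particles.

Answer: 3/7 0 1

Derivation:
Pair (0,1): pos 2,5 vel 4,-3 -> gap=3, closing at 7/unit, collide at t=3/7
Pair (1,2): pos 5,12 vel -3,2 -> not approaching (rel speed -5 <= 0)
Earliest collision: t=3/7 between 0 and 1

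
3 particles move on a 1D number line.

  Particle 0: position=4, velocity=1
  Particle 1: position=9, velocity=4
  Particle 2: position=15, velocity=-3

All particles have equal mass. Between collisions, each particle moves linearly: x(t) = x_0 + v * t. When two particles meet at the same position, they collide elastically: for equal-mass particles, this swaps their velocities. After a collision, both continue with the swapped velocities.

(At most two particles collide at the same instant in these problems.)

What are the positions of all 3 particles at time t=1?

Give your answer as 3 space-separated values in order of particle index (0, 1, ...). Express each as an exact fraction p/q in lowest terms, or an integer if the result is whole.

Collision at t=6/7: particles 1 and 2 swap velocities; positions: p0=34/7 p1=87/7 p2=87/7; velocities now: v0=1 v1=-3 v2=4
Advance to t=1 (no further collisions before then); velocities: v0=1 v1=-3 v2=4; positions = 5 12 13

Answer: 5 12 13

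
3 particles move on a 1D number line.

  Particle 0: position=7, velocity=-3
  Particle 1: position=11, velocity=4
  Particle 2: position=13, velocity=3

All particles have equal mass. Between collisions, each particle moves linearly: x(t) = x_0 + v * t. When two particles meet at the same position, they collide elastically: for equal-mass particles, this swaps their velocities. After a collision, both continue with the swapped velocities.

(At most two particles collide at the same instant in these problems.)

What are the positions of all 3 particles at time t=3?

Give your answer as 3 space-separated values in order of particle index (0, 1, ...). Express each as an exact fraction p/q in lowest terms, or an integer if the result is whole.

Collision at t=2: particles 1 and 2 swap velocities; positions: p0=1 p1=19 p2=19; velocities now: v0=-3 v1=3 v2=4
Advance to t=3 (no further collisions before then); velocities: v0=-3 v1=3 v2=4; positions = -2 22 23

Answer: -2 22 23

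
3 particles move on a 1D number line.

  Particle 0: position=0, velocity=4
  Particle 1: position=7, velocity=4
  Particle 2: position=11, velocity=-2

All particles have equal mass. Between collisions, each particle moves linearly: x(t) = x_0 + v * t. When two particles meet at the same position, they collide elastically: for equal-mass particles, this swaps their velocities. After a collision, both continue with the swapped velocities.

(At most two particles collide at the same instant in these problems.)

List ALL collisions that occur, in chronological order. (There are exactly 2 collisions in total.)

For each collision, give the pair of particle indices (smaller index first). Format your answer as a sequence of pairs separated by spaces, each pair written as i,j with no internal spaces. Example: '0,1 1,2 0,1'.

Collision at t=2/3: particles 1 and 2 swap velocities; positions: p0=8/3 p1=29/3 p2=29/3; velocities now: v0=4 v1=-2 v2=4
Collision at t=11/6: particles 0 and 1 swap velocities; positions: p0=22/3 p1=22/3 p2=43/3; velocities now: v0=-2 v1=4 v2=4

Answer: 1,2 0,1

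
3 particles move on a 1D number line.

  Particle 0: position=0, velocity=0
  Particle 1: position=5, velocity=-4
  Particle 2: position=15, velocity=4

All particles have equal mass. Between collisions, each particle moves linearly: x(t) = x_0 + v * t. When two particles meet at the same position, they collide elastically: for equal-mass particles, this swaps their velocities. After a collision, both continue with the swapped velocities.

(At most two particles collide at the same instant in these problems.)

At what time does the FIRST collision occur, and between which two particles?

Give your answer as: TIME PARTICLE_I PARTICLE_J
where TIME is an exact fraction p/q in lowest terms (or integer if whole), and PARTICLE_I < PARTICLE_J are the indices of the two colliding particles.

Answer: 5/4 0 1

Derivation:
Pair (0,1): pos 0,5 vel 0,-4 -> gap=5, closing at 4/unit, collide at t=5/4
Pair (1,2): pos 5,15 vel -4,4 -> not approaching (rel speed -8 <= 0)
Earliest collision: t=5/4 between 0 and 1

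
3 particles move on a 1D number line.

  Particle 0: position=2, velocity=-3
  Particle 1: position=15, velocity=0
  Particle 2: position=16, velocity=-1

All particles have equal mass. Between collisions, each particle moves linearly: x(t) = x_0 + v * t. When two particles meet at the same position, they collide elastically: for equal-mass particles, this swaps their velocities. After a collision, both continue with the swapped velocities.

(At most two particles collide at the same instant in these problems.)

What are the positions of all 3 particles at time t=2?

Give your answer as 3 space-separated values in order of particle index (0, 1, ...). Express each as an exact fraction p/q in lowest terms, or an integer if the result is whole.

Answer: -4 14 15

Derivation:
Collision at t=1: particles 1 and 2 swap velocities; positions: p0=-1 p1=15 p2=15; velocities now: v0=-3 v1=-1 v2=0
Advance to t=2 (no further collisions before then); velocities: v0=-3 v1=-1 v2=0; positions = -4 14 15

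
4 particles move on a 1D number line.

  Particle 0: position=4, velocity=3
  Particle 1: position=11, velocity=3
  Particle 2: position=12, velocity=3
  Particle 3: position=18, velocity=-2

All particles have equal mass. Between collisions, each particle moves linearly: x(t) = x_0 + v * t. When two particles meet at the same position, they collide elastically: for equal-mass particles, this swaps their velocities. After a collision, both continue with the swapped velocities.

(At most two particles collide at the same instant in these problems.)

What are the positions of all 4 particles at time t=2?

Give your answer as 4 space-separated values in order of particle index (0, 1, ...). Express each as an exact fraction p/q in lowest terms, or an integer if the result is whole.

Answer: 10 14 17 18

Derivation:
Collision at t=6/5: particles 2 and 3 swap velocities; positions: p0=38/5 p1=73/5 p2=78/5 p3=78/5; velocities now: v0=3 v1=3 v2=-2 v3=3
Collision at t=7/5: particles 1 and 2 swap velocities; positions: p0=41/5 p1=76/5 p2=76/5 p3=81/5; velocities now: v0=3 v1=-2 v2=3 v3=3
Advance to t=2 (no further collisions before then); velocities: v0=3 v1=-2 v2=3 v3=3; positions = 10 14 17 18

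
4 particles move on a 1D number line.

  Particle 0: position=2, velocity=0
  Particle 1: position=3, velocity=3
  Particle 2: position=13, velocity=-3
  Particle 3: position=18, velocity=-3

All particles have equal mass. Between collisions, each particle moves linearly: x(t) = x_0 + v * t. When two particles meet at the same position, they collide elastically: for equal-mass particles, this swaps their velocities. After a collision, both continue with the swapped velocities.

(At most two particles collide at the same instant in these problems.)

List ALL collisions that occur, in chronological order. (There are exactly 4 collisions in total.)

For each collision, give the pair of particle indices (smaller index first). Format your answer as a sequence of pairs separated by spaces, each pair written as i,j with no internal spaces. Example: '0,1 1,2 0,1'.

Collision at t=5/3: particles 1 and 2 swap velocities; positions: p0=2 p1=8 p2=8 p3=13; velocities now: v0=0 v1=-3 v2=3 v3=-3
Collision at t=5/2: particles 2 and 3 swap velocities; positions: p0=2 p1=11/2 p2=21/2 p3=21/2; velocities now: v0=0 v1=-3 v2=-3 v3=3
Collision at t=11/3: particles 0 and 1 swap velocities; positions: p0=2 p1=2 p2=7 p3=14; velocities now: v0=-3 v1=0 v2=-3 v3=3
Collision at t=16/3: particles 1 and 2 swap velocities; positions: p0=-3 p1=2 p2=2 p3=19; velocities now: v0=-3 v1=-3 v2=0 v3=3

Answer: 1,2 2,3 0,1 1,2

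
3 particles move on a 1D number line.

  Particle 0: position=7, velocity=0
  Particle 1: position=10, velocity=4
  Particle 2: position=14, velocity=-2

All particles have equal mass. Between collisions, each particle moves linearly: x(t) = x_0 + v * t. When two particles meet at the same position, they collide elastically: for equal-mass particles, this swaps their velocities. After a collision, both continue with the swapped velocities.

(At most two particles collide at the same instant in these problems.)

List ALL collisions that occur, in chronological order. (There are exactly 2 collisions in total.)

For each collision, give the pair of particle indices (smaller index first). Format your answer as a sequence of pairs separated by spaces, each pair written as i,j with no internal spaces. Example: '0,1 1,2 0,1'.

Collision at t=2/3: particles 1 and 2 swap velocities; positions: p0=7 p1=38/3 p2=38/3; velocities now: v0=0 v1=-2 v2=4
Collision at t=7/2: particles 0 and 1 swap velocities; positions: p0=7 p1=7 p2=24; velocities now: v0=-2 v1=0 v2=4

Answer: 1,2 0,1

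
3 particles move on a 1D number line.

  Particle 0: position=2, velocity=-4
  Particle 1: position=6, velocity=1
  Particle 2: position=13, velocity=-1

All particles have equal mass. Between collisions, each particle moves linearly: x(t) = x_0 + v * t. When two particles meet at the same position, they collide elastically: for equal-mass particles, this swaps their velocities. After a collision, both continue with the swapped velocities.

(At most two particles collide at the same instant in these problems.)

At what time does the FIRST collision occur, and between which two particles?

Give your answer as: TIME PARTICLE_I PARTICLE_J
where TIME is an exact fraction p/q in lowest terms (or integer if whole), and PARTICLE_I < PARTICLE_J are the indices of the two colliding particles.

Pair (0,1): pos 2,6 vel -4,1 -> not approaching (rel speed -5 <= 0)
Pair (1,2): pos 6,13 vel 1,-1 -> gap=7, closing at 2/unit, collide at t=7/2
Earliest collision: t=7/2 between 1 and 2

Answer: 7/2 1 2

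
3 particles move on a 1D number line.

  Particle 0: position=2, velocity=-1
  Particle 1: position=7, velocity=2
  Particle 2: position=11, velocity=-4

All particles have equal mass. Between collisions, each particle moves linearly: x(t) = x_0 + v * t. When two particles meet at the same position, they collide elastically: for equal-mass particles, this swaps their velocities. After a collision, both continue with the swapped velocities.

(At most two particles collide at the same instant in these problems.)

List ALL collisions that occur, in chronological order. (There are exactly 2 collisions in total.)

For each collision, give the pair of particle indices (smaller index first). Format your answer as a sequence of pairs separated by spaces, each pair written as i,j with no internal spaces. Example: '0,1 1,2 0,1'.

Collision at t=2/3: particles 1 and 2 swap velocities; positions: p0=4/3 p1=25/3 p2=25/3; velocities now: v0=-1 v1=-4 v2=2
Collision at t=3: particles 0 and 1 swap velocities; positions: p0=-1 p1=-1 p2=13; velocities now: v0=-4 v1=-1 v2=2

Answer: 1,2 0,1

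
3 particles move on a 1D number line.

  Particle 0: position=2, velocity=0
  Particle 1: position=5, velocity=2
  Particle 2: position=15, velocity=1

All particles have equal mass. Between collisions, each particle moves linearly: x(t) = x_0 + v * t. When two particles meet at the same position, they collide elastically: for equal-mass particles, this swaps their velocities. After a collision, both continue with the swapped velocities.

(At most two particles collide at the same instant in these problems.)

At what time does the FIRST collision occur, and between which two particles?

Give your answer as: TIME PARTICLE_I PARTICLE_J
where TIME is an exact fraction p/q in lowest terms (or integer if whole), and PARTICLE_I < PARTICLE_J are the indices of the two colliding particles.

Pair (0,1): pos 2,5 vel 0,2 -> not approaching (rel speed -2 <= 0)
Pair (1,2): pos 5,15 vel 2,1 -> gap=10, closing at 1/unit, collide at t=10
Earliest collision: t=10 between 1 and 2

Answer: 10 1 2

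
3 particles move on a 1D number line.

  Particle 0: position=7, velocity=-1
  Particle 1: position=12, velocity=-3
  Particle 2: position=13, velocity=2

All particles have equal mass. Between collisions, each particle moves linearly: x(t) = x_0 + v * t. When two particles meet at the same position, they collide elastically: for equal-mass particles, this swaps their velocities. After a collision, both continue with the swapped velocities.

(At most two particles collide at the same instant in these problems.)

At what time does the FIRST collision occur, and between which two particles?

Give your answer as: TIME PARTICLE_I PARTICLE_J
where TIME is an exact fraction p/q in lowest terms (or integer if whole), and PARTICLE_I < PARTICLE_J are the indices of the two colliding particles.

Pair (0,1): pos 7,12 vel -1,-3 -> gap=5, closing at 2/unit, collide at t=5/2
Pair (1,2): pos 12,13 vel -3,2 -> not approaching (rel speed -5 <= 0)
Earliest collision: t=5/2 between 0 and 1

Answer: 5/2 0 1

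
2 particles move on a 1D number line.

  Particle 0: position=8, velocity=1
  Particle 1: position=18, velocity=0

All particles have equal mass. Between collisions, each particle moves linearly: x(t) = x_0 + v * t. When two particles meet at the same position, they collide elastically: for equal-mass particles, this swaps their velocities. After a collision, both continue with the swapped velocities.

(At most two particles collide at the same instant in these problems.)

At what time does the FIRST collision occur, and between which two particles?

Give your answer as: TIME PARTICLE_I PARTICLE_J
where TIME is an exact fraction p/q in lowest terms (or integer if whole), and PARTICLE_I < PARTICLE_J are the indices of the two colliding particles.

Answer: 10 0 1

Derivation:
Pair (0,1): pos 8,18 vel 1,0 -> gap=10, closing at 1/unit, collide at t=10
Earliest collision: t=10 between 0 and 1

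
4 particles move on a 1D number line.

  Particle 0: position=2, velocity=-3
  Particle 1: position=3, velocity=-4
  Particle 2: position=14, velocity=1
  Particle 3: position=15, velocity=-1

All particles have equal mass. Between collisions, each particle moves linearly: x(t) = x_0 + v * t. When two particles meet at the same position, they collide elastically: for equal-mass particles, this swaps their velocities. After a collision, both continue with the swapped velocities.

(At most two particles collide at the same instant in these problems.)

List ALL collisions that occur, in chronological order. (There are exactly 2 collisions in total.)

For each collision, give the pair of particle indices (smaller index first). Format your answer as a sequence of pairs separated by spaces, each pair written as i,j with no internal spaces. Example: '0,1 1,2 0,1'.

Collision at t=1/2: particles 2 and 3 swap velocities; positions: p0=1/2 p1=1 p2=29/2 p3=29/2; velocities now: v0=-3 v1=-4 v2=-1 v3=1
Collision at t=1: particles 0 and 1 swap velocities; positions: p0=-1 p1=-1 p2=14 p3=15; velocities now: v0=-4 v1=-3 v2=-1 v3=1

Answer: 2,3 0,1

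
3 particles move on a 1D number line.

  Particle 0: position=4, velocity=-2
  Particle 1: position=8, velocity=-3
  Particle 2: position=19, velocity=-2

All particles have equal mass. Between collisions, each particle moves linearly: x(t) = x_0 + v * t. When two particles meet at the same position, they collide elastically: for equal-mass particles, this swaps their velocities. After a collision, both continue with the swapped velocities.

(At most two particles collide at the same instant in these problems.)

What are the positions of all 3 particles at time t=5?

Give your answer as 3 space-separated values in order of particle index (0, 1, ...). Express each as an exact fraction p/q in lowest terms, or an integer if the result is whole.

Collision at t=4: particles 0 and 1 swap velocities; positions: p0=-4 p1=-4 p2=11; velocities now: v0=-3 v1=-2 v2=-2
Advance to t=5 (no further collisions before then); velocities: v0=-3 v1=-2 v2=-2; positions = -7 -6 9

Answer: -7 -6 9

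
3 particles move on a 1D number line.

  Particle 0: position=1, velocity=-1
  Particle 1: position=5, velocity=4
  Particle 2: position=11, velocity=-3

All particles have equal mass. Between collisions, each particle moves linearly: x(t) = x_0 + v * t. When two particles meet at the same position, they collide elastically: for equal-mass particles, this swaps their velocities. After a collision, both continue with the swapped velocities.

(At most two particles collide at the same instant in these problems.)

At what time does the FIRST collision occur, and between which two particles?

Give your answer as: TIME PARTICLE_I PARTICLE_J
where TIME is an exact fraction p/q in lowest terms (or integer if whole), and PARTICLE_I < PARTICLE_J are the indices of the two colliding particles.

Answer: 6/7 1 2

Derivation:
Pair (0,1): pos 1,5 vel -1,4 -> not approaching (rel speed -5 <= 0)
Pair (1,2): pos 5,11 vel 4,-3 -> gap=6, closing at 7/unit, collide at t=6/7
Earliest collision: t=6/7 between 1 and 2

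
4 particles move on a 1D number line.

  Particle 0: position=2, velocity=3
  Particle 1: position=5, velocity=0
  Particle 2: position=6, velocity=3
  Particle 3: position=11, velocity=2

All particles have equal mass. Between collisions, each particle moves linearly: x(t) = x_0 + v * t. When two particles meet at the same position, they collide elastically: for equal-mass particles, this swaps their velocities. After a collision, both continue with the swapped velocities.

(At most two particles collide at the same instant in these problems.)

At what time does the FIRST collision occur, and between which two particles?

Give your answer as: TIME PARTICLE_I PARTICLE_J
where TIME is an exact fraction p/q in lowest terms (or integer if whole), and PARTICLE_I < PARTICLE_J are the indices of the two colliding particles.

Pair (0,1): pos 2,5 vel 3,0 -> gap=3, closing at 3/unit, collide at t=1
Pair (1,2): pos 5,6 vel 0,3 -> not approaching (rel speed -3 <= 0)
Pair (2,3): pos 6,11 vel 3,2 -> gap=5, closing at 1/unit, collide at t=5
Earliest collision: t=1 between 0 and 1

Answer: 1 0 1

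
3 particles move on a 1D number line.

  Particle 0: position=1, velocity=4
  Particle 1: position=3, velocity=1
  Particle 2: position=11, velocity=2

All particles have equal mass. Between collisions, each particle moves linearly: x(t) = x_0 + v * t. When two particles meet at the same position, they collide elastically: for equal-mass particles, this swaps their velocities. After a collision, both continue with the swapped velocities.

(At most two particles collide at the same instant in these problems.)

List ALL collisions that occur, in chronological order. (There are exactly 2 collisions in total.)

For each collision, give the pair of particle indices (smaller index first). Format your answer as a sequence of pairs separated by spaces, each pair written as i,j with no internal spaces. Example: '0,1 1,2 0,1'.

Answer: 0,1 1,2

Derivation:
Collision at t=2/3: particles 0 and 1 swap velocities; positions: p0=11/3 p1=11/3 p2=37/3; velocities now: v0=1 v1=4 v2=2
Collision at t=5: particles 1 and 2 swap velocities; positions: p0=8 p1=21 p2=21; velocities now: v0=1 v1=2 v2=4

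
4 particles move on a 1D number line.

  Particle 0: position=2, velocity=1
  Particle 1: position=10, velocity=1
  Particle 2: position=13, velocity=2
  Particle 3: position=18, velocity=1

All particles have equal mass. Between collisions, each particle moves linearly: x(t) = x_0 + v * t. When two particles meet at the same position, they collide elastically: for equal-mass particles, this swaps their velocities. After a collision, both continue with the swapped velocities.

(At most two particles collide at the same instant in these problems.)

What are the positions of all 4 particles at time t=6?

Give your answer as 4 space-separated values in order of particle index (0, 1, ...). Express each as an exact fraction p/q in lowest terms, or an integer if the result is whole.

Collision at t=5: particles 2 and 3 swap velocities; positions: p0=7 p1=15 p2=23 p3=23; velocities now: v0=1 v1=1 v2=1 v3=2
Advance to t=6 (no further collisions before then); velocities: v0=1 v1=1 v2=1 v3=2; positions = 8 16 24 25

Answer: 8 16 24 25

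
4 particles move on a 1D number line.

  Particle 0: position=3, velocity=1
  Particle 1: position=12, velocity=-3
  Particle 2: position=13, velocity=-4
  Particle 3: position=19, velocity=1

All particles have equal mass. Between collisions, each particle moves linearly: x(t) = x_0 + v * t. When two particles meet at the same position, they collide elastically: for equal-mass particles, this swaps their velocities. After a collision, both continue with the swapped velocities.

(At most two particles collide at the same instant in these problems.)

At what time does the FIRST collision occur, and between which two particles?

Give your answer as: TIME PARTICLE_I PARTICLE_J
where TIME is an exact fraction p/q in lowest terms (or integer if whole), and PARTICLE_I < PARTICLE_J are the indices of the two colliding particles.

Pair (0,1): pos 3,12 vel 1,-3 -> gap=9, closing at 4/unit, collide at t=9/4
Pair (1,2): pos 12,13 vel -3,-4 -> gap=1, closing at 1/unit, collide at t=1
Pair (2,3): pos 13,19 vel -4,1 -> not approaching (rel speed -5 <= 0)
Earliest collision: t=1 between 1 and 2

Answer: 1 1 2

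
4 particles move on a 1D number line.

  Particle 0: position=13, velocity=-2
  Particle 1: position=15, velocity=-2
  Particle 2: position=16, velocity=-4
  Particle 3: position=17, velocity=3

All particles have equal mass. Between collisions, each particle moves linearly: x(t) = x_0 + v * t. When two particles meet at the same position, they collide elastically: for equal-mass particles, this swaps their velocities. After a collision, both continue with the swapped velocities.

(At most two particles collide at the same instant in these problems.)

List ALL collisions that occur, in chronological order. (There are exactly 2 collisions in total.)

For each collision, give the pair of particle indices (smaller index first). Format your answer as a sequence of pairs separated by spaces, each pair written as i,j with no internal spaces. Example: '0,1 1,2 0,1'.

Answer: 1,2 0,1

Derivation:
Collision at t=1/2: particles 1 and 2 swap velocities; positions: p0=12 p1=14 p2=14 p3=37/2; velocities now: v0=-2 v1=-4 v2=-2 v3=3
Collision at t=3/2: particles 0 and 1 swap velocities; positions: p0=10 p1=10 p2=12 p3=43/2; velocities now: v0=-4 v1=-2 v2=-2 v3=3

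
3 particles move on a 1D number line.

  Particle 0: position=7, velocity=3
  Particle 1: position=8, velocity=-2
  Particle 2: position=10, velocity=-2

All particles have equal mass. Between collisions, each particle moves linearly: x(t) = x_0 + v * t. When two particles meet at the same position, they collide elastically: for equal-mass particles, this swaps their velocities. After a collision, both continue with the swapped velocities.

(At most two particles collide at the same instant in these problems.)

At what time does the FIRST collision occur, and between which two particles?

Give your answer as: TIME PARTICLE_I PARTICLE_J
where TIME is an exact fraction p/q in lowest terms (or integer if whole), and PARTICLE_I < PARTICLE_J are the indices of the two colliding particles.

Answer: 1/5 0 1

Derivation:
Pair (0,1): pos 7,8 vel 3,-2 -> gap=1, closing at 5/unit, collide at t=1/5
Pair (1,2): pos 8,10 vel -2,-2 -> not approaching (rel speed 0 <= 0)
Earliest collision: t=1/5 between 0 and 1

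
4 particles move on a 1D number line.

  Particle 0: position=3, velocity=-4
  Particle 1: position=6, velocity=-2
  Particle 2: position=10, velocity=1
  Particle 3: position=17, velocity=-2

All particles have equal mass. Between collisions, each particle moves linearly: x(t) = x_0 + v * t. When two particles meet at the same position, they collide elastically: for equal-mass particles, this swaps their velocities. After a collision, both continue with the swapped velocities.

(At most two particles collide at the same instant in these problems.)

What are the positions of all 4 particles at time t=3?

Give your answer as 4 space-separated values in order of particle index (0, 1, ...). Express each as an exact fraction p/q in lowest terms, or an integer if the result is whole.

Answer: -9 0 11 13

Derivation:
Collision at t=7/3: particles 2 and 3 swap velocities; positions: p0=-19/3 p1=4/3 p2=37/3 p3=37/3; velocities now: v0=-4 v1=-2 v2=-2 v3=1
Advance to t=3 (no further collisions before then); velocities: v0=-4 v1=-2 v2=-2 v3=1; positions = -9 0 11 13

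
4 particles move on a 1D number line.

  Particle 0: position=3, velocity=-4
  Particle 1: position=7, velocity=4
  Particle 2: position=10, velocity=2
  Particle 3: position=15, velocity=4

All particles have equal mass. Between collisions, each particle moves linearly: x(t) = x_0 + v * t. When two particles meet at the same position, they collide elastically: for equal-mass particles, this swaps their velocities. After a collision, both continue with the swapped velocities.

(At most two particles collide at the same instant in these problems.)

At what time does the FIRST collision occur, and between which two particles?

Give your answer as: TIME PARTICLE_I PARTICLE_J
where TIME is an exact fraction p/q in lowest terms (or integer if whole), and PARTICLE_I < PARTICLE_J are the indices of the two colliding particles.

Answer: 3/2 1 2

Derivation:
Pair (0,1): pos 3,7 vel -4,4 -> not approaching (rel speed -8 <= 0)
Pair (1,2): pos 7,10 vel 4,2 -> gap=3, closing at 2/unit, collide at t=3/2
Pair (2,3): pos 10,15 vel 2,4 -> not approaching (rel speed -2 <= 0)
Earliest collision: t=3/2 between 1 and 2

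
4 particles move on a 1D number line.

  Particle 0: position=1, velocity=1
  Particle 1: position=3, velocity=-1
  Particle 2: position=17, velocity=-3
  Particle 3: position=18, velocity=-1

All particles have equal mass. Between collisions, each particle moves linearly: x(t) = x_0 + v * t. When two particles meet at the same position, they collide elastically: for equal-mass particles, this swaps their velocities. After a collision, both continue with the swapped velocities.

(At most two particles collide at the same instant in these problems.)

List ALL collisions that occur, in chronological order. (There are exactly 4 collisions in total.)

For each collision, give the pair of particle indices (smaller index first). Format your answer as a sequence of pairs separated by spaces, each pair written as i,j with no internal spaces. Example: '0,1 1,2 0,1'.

Answer: 0,1 1,2 0,1 2,3

Derivation:
Collision at t=1: particles 0 and 1 swap velocities; positions: p0=2 p1=2 p2=14 p3=17; velocities now: v0=-1 v1=1 v2=-3 v3=-1
Collision at t=4: particles 1 and 2 swap velocities; positions: p0=-1 p1=5 p2=5 p3=14; velocities now: v0=-1 v1=-3 v2=1 v3=-1
Collision at t=7: particles 0 and 1 swap velocities; positions: p0=-4 p1=-4 p2=8 p3=11; velocities now: v0=-3 v1=-1 v2=1 v3=-1
Collision at t=17/2: particles 2 and 3 swap velocities; positions: p0=-17/2 p1=-11/2 p2=19/2 p3=19/2; velocities now: v0=-3 v1=-1 v2=-1 v3=1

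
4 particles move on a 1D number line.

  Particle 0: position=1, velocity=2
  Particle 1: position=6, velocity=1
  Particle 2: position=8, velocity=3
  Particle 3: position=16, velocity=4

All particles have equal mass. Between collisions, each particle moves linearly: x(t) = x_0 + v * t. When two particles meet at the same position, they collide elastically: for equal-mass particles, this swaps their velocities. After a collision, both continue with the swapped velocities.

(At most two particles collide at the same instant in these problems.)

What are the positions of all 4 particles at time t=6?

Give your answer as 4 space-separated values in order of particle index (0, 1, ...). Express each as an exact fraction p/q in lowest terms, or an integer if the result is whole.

Answer: 12 13 26 40

Derivation:
Collision at t=5: particles 0 and 1 swap velocities; positions: p0=11 p1=11 p2=23 p3=36; velocities now: v0=1 v1=2 v2=3 v3=4
Advance to t=6 (no further collisions before then); velocities: v0=1 v1=2 v2=3 v3=4; positions = 12 13 26 40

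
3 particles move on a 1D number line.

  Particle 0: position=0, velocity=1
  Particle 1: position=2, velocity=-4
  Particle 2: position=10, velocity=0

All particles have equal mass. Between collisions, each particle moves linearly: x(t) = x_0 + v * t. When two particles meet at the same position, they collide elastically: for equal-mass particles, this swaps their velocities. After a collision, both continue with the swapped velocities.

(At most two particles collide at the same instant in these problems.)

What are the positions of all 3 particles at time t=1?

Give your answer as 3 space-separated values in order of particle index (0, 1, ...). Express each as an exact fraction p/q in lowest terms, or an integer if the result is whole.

Collision at t=2/5: particles 0 and 1 swap velocities; positions: p0=2/5 p1=2/5 p2=10; velocities now: v0=-4 v1=1 v2=0
Advance to t=1 (no further collisions before then); velocities: v0=-4 v1=1 v2=0; positions = -2 1 10

Answer: -2 1 10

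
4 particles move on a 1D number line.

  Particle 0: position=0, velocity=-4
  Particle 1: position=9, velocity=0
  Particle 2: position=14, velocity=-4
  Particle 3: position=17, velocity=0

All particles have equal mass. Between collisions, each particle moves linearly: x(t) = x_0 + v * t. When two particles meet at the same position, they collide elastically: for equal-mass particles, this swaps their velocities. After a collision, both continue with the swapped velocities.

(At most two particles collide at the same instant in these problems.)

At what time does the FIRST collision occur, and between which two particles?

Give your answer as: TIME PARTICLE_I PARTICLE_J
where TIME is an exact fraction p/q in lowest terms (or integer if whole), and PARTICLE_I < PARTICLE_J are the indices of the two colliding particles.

Pair (0,1): pos 0,9 vel -4,0 -> not approaching (rel speed -4 <= 0)
Pair (1,2): pos 9,14 vel 0,-4 -> gap=5, closing at 4/unit, collide at t=5/4
Pair (2,3): pos 14,17 vel -4,0 -> not approaching (rel speed -4 <= 0)
Earliest collision: t=5/4 between 1 and 2

Answer: 5/4 1 2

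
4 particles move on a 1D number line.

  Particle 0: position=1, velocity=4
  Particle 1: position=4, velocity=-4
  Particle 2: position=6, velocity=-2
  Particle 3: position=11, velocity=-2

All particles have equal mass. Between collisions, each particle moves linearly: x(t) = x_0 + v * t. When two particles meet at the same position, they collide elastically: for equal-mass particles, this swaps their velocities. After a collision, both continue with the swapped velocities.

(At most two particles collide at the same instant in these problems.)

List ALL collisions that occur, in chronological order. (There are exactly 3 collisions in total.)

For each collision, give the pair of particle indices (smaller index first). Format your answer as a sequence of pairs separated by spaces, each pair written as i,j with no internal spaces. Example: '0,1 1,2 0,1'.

Collision at t=3/8: particles 0 and 1 swap velocities; positions: p0=5/2 p1=5/2 p2=21/4 p3=41/4; velocities now: v0=-4 v1=4 v2=-2 v3=-2
Collision at t=5/6: particles 1 and 2 swap velocities; positions: p0=2/3 p1=13/3 p2=13/3 p3=28/3; velocities now: v0=-4 v1=-2 v2=4 v3=-2
Collision at t=5/3: particles 2 and 3 swap velocities; positions: p0=-8/3 p1=8/3 p2=23/3 p3=23/3; velocities now: v0=-4 v1=-2 v2=-2 v3=4

Answer: 0,1 1,2 2,3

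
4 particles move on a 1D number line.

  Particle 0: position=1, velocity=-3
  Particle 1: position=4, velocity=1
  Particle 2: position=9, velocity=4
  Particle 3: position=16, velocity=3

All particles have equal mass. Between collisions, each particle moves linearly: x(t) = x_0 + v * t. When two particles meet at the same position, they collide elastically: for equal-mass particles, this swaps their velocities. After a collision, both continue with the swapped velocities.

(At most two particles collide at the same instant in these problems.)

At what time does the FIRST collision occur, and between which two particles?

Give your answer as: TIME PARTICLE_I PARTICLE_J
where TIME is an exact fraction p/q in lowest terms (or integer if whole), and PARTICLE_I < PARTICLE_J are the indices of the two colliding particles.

Pair (0,1): pos 1,4 vel -3,1 -> not approaching (rel speed -4 <= 0)
Pair (1,2): pos 4,9 vel 1,4 -> not approaching (rel speed -3 <= 0)
Pair (2,3): pos 9,16 vel 4,3 -> gap=7, closing at 1/unit, collide at t=7
Earliest collision: t=7 between 2 and 3

Answer: 7 2 3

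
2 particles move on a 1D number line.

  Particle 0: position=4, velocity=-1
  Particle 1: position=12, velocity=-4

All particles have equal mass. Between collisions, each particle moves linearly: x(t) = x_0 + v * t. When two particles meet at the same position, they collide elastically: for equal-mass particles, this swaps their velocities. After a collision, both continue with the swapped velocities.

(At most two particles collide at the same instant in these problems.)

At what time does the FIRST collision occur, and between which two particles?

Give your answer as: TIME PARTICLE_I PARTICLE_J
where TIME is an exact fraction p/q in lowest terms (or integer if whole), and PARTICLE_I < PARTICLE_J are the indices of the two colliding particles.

Answer: 8/3 0 1

Derivation:
Pair (0,1): pos 4,12 vel -1,-4 -> gap=8, closing at 3/unit, collide at t=8/3
Earliest collision: t=8/3 between 0 and 1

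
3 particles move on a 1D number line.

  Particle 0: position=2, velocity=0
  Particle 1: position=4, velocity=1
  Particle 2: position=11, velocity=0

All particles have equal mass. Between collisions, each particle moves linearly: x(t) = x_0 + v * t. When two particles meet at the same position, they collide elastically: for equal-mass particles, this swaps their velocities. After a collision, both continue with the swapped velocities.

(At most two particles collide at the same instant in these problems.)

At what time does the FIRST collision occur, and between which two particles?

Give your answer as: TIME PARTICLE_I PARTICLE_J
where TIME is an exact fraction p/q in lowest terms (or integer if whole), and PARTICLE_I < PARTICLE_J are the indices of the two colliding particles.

Answer: 7 1 2

Derivation:
Pair (0,1): pos 2,4 vel 0,1 -> not approaching (rel speed -1 <= 0)
Pair (1,2): pos 4,11 vel 1,0 -> gap=7, closing at 1/unit, collide at t=7
Earliest collision: t=7 between 1 and 2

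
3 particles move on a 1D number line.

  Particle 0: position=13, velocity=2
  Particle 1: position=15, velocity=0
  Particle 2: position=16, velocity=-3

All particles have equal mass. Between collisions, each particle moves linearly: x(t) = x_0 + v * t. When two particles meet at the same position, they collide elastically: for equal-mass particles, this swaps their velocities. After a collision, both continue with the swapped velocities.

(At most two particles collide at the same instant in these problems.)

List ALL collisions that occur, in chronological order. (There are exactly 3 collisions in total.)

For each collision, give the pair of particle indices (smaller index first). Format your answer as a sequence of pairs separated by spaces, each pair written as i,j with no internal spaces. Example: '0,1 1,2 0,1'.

Collision at t=1/3: particles 1 and 2 swap velocities; positions: p0=41/3 p1=15 p2=15; velocities now: v0=2 v1=-3 v2=0
Collision at t=3/5: particles 0 and 1 swap velocities; positions: p0=71/5 p1=71/5 p2=15; velocities now: v0=-3 v1=2 v2=0
Collision at t=1: particles 1 and 2 swap velocities; positions: p0=13 p1=15 p2=15; velocities now: v0=-3 v1=0 v2=2

Answer: 1,2 0,1 1,2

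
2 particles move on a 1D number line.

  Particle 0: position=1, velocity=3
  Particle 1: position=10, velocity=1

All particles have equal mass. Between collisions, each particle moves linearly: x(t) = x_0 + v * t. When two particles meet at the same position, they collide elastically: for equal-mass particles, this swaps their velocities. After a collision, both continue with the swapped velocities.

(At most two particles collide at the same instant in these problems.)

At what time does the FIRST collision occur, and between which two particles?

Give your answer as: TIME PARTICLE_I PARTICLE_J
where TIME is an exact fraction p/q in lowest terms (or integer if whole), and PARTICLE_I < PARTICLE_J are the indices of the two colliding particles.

Pair (0,1): pos 1,10 vel 3,1 -> gap=9, closing at 2/unit, collide at t=9/2
Earliest collision: t=9/2 between 0 and 1

Answer: 9/2 0 1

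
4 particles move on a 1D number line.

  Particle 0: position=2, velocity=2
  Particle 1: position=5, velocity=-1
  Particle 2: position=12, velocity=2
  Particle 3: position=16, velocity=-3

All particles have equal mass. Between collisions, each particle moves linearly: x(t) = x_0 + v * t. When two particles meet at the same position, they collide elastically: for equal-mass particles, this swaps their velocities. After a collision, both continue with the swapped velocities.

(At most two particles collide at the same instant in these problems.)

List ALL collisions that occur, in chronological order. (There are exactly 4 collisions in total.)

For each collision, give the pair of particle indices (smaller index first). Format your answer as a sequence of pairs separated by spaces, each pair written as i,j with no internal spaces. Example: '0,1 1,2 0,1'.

Answer: 2,3 0,1 1,2 0,1

Derivation:
Collision at t=4/5: particles 2 and 3 swap velocities; positions: p0=18/5 p1=21/5 p2=68/5 p3=68/5; velocities now: v0=2 v1=-1 v2=-3 v3=2
Collision at t=1: particles 0 and 1 swap velocities; positions: p0=4 p1=4 p2=13 p3=14; velocities now: v0=-1 v1=2 v2=-3 v3=2
Collision at t=14/5: particles 1 and 2 swap velocities; positions: p0=11/5 p1=38/5 p2=38/5 p3=88/5; velocities now: v0=-1 v1=-3 v2=2 v3=2
Collision at t=11/2: particles 0 and 1 swap velocities; positions: p0=-1/2 p1=-1/2 p2=13 p3=23; velocities now: v0=-3 v1=-1 v2=2 v3=2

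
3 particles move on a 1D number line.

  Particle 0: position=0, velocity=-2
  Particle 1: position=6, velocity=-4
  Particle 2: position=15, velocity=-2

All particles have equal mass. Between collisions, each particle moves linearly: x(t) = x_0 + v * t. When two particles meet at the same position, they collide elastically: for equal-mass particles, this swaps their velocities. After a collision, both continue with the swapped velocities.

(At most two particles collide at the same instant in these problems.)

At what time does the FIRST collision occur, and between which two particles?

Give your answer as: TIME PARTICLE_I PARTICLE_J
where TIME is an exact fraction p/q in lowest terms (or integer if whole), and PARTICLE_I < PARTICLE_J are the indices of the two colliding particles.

Pair (0,1): pos 0,6 vel -2,-4 -> gap=6, closing at 2/unit, collide at t=3
Pair (1,2): pos 6,15 vel -4,-2 -> not approaching (rel speed -2 <= 0)
Earliest collision: t=3 between 0 and 1

Answer: 3 0 1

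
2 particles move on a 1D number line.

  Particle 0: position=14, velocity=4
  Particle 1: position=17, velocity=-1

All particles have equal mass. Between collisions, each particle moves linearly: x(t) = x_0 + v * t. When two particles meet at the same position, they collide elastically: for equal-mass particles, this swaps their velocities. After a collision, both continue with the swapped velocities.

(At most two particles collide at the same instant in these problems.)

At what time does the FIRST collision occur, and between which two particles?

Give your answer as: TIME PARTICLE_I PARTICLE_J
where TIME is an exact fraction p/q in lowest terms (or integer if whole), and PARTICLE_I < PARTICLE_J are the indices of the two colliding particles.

Pair (0,1): pos 14,17 vel 4,-1 -> gap=3, closing at 5/unit, collide at t=3/5
Earliest collision: t=3/5 between 0 and 1

Answer: 3/5 0 1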